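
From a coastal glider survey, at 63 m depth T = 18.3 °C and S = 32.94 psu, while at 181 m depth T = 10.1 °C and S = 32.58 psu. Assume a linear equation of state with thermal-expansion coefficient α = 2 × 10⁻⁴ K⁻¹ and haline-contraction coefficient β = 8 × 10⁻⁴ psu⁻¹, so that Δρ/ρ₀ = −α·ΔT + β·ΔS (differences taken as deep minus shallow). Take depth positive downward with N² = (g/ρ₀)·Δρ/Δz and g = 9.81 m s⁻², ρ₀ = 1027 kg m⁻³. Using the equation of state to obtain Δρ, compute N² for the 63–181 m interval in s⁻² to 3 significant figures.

ΔT = -8.2 K, ΔS = -0.36 psu (deep − shallow).
Δρ/ρ₀ = −αΔT + βΔS = 1.64 × 10⁻³ − 2.88 × 10⁻⁴ = 1.352 × 10⁻³, so Δρ ≈ 1.389 kg m⁻³.
N² = (g/ρ₀)·Δρ/Δz = g·(Δρ/ρ₀)/Δz = 9.81 × 1.352 × 10⁻³ / 118 = 1.1240 × 10⁻⁴ s⁻² ≈ 1.12 × 10⁻⁴ s⁻².

1.12 × 10⁻⁴ s⁻²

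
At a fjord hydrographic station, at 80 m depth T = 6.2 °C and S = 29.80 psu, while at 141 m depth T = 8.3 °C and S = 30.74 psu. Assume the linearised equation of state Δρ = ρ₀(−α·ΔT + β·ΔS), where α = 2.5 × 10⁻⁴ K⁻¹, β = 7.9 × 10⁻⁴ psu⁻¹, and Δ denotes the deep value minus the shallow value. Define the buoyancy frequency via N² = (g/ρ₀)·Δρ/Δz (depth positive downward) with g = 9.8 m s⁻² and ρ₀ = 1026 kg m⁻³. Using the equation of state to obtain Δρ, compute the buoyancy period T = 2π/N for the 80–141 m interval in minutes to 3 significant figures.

17.7 min

ΔT = +2.1 K, ΔS = +0.94 psu (deep − shallow).
Δρ/ρ₀ = −αΔT + βΔS = -5.25 × 10⁻⁴ + 7.426 × 10⁻⁴ = 2.176 × 10⁻⁴, so Δρ ≈ 0.2233 kg m⁻³.
N² = (g/ρ₀)·Δρ/Δz = g·(Δρ/ρ₀)/Δz = 9.8 × 2.176 × 10⁻⁴ / 61 = 3.4959 × 10⁻⁵ s⁻².
N = √(3.4959 × 10⁻⁵) = 5.9126 × 10⁻³ rad s⁻¹ → T = 2π/N = 1.0627 × 10³ s = 17.712 min ≈ 17.7 min.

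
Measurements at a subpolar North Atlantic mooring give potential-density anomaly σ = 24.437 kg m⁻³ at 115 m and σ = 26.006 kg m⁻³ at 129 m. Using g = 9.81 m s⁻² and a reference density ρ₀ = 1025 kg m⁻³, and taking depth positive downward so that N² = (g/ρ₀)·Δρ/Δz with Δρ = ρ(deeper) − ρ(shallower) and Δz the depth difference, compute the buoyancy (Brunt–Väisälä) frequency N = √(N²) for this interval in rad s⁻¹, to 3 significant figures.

0.0328 rad s⁻¹

Δρ = 1026.006 − 1024.437 = 1.569 kg m⁻³ over Δz = 129 − 115 = 14 m.
N² = (9.81/1025) × (1.569/14) = 1.0726 × 10⁻³ s⁻².
N = √(1.0726 × 10⁻³) = 0.032751 rad s⁻¹ ≈ 0.0328 rad s⁻¹.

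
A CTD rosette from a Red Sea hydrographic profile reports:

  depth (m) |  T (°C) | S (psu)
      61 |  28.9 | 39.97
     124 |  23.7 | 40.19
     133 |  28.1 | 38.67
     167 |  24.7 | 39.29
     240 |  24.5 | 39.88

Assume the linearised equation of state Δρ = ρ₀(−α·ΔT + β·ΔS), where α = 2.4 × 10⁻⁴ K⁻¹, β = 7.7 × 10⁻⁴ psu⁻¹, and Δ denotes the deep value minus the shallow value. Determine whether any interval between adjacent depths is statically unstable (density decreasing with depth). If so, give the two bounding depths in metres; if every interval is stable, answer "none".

Evaluate Δρ/ρ₀ = −αΔT + βΔS across each adjacent pair:
  61–124 m: −αΔT+βΔS = −(2.4 × 10⁻⁴)(-5.2)+(7.7 × 10⁻⁴)(+0.22) = 1.4 × 10⁻³ → stable
  124–133 m: −αΔT+βΔS = −(2.4 × 10⁻⁴)(+4.4)+(7.7 × 10⁻⁴)(-1.52) = -2.2 × 10⁻³ → UNSTABLE
  133–167 m: −αΔT+βΔS = −(2.4 × 10⁻⁴)(-3.4)+(7.7 × 10⁻⁴)(+0.62) = 1.3 × 10⁻³ → stable
  167–240 m: −αΔT+βΔS = −(2.4 × 10⁻⁴)(-0.2)+(7.7 × 10⁻⁴)(+0.59) = 5.0 × 10⁻⁴ → stable
The 124–133 m interval has Δρ < 0: lighter water underlies denser water.

124–133 m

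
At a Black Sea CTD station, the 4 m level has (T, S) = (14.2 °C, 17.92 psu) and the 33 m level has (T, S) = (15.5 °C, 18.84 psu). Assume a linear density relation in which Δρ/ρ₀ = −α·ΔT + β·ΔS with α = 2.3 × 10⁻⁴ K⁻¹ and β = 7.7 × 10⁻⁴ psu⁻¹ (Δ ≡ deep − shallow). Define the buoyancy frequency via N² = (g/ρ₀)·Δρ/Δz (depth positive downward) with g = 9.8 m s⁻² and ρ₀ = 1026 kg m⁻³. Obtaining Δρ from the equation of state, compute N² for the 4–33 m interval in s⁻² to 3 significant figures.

1.38 × 10⁻⁴ s⁻²

ΔT = +1.3 K, ΔS = +0.92 psu (deep − shallow).
Δρ/ρ₀ = −αΔT + βΔS = -2.99 × 10⁻⁴ + 7.084 × 10⁻⁴ = 4.094 × 10⁻⁴, so Δρ ≈ 0.4200 kg m⁻³.
N² = (g/ρ₀)·Δρ/Δz = g·(Δρ/ρ₀)/Δz = 9.8 × 4.094 × 10⁻⁴ / 29 = 1.3835 × 10⁻⁴ s⁻² ≈ 1.38 × 10⁻⁴ s⁻².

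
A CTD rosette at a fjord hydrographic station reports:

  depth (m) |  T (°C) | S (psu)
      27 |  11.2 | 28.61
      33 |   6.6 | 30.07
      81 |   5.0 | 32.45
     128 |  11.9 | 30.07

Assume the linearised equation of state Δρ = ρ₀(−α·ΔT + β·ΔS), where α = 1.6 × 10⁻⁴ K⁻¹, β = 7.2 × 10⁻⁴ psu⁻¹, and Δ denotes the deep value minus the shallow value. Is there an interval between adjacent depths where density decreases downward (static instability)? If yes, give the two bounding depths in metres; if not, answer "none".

Evaluate Δρ/ρ₀ = −αΔT + βΔS across each adjacent pair:
  27–33 m: −αΔT+βΔS = −(1.6 × 10⁻⁴)(-4.6)+(7.2 × 10⁻⁴)(+1.46) = 1.8 × 10⁻³ → stable
  33–81 m: −αΔT+βΔS = −(1.6 × 10⁻⁴)(-1.6)+(7.2 × 10⁻⁴)(+2.38) = 2.0 × 10⁻³ → stable
  81–128 m: −αΔT+βΔS = −(1.6 × 10⁻⁴)(+6.9)+(7.2 × 10⁻⁴)(-2.38) = -2.8 × 10⁻³ → UNSTABLE
The 81–128 m interval has Δρ < 0: lighter water underlies denser water.

81–128 m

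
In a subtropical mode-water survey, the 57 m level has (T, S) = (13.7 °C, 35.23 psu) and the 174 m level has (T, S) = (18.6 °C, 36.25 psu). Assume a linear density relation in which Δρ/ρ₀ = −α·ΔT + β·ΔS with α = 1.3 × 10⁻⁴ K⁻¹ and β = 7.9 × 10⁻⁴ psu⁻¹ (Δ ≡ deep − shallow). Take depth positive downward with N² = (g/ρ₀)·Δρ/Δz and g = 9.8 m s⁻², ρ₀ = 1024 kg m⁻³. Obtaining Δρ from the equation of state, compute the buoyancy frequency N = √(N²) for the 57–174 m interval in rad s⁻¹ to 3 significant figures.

ΔT = +4.9 K, ΔS = +1.02 psu (deep − shallow).
Δρ/ρ₀ = −αΔT + βΔS = -6.37 × 10⁻⁴ + 8.058 × 10⁻⁴ = 1.688 × 10⁻⁴, so Δρ ≈ 0.1729 kg m⁻³.
N² = (g/ρ₀)·Δρ/Δz = g·(Δρ/ρ₀)/Δz = 9.8 × 1.688 × 10⁻⁴ / 117 = 1.4139 × 10⁻⁵ s⁻².
N = √(1.4139 × 10⁻⁵) = 3.7602 × 10⁻³ rad s⁻¹ ≈ 3.76 × 10⁻³ rad s⁻¹.

3.76 × 10⁻³ rad s⁻¹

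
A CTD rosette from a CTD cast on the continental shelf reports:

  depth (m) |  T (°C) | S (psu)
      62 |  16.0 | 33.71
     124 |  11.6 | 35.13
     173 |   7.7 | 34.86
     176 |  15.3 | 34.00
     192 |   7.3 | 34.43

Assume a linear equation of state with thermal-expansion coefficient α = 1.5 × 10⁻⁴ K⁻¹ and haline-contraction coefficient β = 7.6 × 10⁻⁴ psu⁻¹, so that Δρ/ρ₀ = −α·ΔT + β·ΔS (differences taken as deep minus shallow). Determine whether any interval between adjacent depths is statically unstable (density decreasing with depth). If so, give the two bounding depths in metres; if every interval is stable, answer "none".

Evaluate Δρ/ρ₀ = −αΔT + βΔS across each adjacent pair:
  62–124 m: −αΔT+βΔS = −(1.5 × 10⁻⁴)(-4.4)+(7.6 × 10⁻⁴)(+1.42) = 1.7 × 10⁻³ → stable
  124–173 m: −αΔT+βΔS = −(1.5 × 10⁻⁴)(-3.9)+(7.6 × 10⁻⁴)(-0.27) = 3.8 × 10⁻⁴ → stable
  173–176 m: −αΔT+βΔS = −(1.5 × 10⁻⁴)(+7.6)+(7.6 × 10⁻⁴)(-0.86) = -1.8 × 10⁻³ → UNSTABLE
  176–192 m: −αΔT+βΔS = −(1.5 × 10⁻⁴)(-8.0)+(7.6 × 10⁻⁴)(+0.43) = 1.5 × 10⁻³ → stable
The 173–176 m interval has Δρ < 0: lighter water underlies denser water.

173–176 m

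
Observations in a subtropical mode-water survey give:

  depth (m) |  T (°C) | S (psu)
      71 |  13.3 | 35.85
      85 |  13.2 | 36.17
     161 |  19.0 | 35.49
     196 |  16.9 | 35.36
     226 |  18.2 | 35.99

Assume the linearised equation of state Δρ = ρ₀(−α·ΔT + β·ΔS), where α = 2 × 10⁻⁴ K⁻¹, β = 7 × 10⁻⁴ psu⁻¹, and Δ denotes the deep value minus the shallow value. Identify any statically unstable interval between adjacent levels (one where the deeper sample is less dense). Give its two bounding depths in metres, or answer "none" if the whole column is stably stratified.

Evaluate Δρ/ρ₀ = −αΔT + βΔS across each adjacent pair:
  71–85 m: −αΔT+βΔS = −(2 × 10⁻⁴)(-0.1)+(7 × 10⁻⁴)(+0.32) = 2.4 × 10⁻⁴ → stable
  85–161 m: −αΔT+βΔS = −(2 × 10⁻⁴)(+5.8)+(7 × 10⁻⁴)(-0.68) = -1.6 × 10⁻³ → UNSTABLE
  161–196 m: −αΔT+βΔS = −(2 × 10⁻⁴)(-2.1)+(7 × 10⁻⁴)(-0.13) = 3.3 × 10⁻⁴ → stable
  196–226 m: −αΔT+βΔS = −(2 × 10⁻⁴)(+1.3)+(7 × 10⁻⁴)(+0.63) = 1.8 × 10⁻⁴ → stable
The 85–161 m interval has Δρ < 0: lighter water underlies denser water.

85–161 m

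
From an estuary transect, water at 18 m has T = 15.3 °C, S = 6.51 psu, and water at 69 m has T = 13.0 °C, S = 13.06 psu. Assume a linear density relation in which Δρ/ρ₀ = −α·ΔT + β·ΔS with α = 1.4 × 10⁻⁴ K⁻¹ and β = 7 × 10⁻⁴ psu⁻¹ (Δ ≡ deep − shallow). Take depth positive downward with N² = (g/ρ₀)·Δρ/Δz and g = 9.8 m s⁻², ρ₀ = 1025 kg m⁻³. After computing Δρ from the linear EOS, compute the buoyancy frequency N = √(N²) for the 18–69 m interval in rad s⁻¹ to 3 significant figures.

0.0307 rad s⁻¹

ΔT = -2.3 K, ΔS = +6.55 psu (deep − shallow).
Δρ/ρ₀ = −αΔT + βΔS = 3.22 × 10⁻⁴ + 4.585 × 10⁻³ = 4.907 × 10⁻³, so Δρ ≈ 5.030 kg m⁻³.
N² = (g/ρ₀)·Δρ/Δz = g·(Δρ/ρ₀)/Δz = 9.8 × 4.907 × 10⁻³ / 51 = 9.4291 × 10⁻⁴ s⁻².
N = √(9.4291 × 10⁻⁴) = 0.030707 rad s⁻¹ ≈ 0.0307 rad s⁻¹.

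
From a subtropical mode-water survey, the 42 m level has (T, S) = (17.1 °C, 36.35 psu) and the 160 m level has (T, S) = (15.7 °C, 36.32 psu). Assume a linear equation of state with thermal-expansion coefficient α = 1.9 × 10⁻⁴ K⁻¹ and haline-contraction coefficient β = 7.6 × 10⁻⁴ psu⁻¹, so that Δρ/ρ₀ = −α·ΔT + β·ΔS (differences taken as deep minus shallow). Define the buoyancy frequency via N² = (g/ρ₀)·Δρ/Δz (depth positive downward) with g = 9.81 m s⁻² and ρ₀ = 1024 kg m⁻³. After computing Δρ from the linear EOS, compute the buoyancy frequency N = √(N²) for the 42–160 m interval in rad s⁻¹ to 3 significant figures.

4.50 × 10⁻³ rad s⁻¹

ΔT = -1.4 K, ΔS = -0.03 psu (deep − shallow).
Δρ/ρ₀ = −αΔT + βΔS = 2.66 × 10⁻⁴ − 2.28 × 10⁻⁵ = 2.432 × 10⁻⁴, so Δρ ≈ 0.2490 kg m⁻³.
N² = (g/ρ₀)·Δρ/Δz = g·(Δρ/ρ₀)/Δz = 9.81 × 2.432 × 10⁻⁴ / 118 = 2.0219 × 10⁻⁵ s⁻².
N = √(2.0219 × 10⁻⁵) = 4.4966 × 10⁻³ rad s⁻¹ ≈ 4.50 × 10⁻³ rad s⁻¹.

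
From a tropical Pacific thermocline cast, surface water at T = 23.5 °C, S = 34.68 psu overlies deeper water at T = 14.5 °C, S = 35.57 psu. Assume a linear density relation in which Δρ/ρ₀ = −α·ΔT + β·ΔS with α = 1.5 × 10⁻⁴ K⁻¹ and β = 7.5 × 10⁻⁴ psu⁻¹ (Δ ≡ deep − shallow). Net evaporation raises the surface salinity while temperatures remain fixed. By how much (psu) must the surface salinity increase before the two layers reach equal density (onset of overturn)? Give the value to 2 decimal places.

2.69 psu

Neutral buoyancy requires −α(T_deep − T_surf) + β(S_deep − S_surf′) = 0.
S_surf′ = S_deep − (α/β)·ΔT = 35.57 − (1.5 × 10⁻⁴/7.5 × 10⁻⁴)·(-9.0) = 37.3700 psu.
Increase required: 37.3700 − 34.68 = 2.6900 psu.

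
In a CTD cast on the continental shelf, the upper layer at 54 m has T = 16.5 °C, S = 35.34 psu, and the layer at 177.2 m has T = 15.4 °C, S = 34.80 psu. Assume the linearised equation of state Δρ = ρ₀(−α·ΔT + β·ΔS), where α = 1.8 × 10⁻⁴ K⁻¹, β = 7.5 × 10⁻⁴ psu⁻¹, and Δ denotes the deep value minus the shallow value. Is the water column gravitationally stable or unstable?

unstable

ΔT = 15.4 − 16.5 = -1.1 K and ΔS = 34.80 − 35.34 = -0.54 psu (deep − shallow).
−αΔT = 1.98 × 10⁻⁴; βΔS = -4.05 × 10⁻⁴; sum Δρ/ρ₀ = -2.07 × 10⁻⁴.
Δρ/ρ₀ < 0, so Δρ < 0: deeper water is lighter → statically unstable; the column would overturn.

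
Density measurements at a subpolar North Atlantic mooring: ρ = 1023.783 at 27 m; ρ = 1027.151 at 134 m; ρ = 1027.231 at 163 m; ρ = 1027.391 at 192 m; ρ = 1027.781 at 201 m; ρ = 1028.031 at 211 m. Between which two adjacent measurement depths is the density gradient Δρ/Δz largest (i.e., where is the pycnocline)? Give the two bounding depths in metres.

Compute the density gradient over each adjacent pair:
  27–134 m: Δρ/Δz = 3.368/107 = 0.031 kg m⁻⁴
  134–163 m: Δρ/Δz = 0.080/29 = 2.8 × 10⁻³ kg m⁻⁴
  163–192 m: Δρ/Δz = 0.160/29 = 5.5 × 10⁻³ kg m⁻⁴
  192–201 m: Δρ/Δz = 0.390/9 = 0.043 kg m⁻⁴
  201–211 m: Δρ/Δz = 0.250/10 = 0.025 kg m⁻⁴
The largest gradient is in the 192–201 m interval — the pycnocline.

192–201 m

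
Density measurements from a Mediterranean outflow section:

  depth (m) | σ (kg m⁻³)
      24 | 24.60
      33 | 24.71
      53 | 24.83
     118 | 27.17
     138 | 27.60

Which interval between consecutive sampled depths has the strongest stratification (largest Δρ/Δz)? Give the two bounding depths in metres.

Compute the density gradient over each adjacent pair:
  24–33 m: Δρ/Δz = 0.11/9 = 0.012 kg m⁻⁴
  33–53 m: Δρ/Δz = 0.12/20 = 6.0 × 10⁻³ kg m⁻⁴
  53–118 m: Δρ/Δz = 2.34/65 = 0.036 kg m⁻⁴
  118–138 m: Δρ/Δz = 0.43/20 = 0.021 kg m⁻⁴
The largest gradient is in the 53–118 m interval — the pycnocline.

53–118 m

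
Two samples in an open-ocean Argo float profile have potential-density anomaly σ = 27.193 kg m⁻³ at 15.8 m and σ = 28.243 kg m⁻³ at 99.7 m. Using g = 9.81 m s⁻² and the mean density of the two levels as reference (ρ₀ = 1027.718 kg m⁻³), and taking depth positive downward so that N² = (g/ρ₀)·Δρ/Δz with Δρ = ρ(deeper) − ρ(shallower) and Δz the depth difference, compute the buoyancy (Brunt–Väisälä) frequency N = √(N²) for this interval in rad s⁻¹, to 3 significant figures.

0.0109 rad s⁻¹

Δρ = 1028.243 − 1027.193 = 1.050 kg m⁻³ over Δz = 99.7 − 15.8 = 83.9 m.
N² = (9.81/1027.718) × (1.050/83.9) = 1.1946 × 10⁻⁴ s⁻².
N = √(1.1946 × 10⁻⁴) = 0.010930 rad s⁻¹ ≈ 0.0109 rad s⁻¹.
A positive N² confirms static stability across the interval.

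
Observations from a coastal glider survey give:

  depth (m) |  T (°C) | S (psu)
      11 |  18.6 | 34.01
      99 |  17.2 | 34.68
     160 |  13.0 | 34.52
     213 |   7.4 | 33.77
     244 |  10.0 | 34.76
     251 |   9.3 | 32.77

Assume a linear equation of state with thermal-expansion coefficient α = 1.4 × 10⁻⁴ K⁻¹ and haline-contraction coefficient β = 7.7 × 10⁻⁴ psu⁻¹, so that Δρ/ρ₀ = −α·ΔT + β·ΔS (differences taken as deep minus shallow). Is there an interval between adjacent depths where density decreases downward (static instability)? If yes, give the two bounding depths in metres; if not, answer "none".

Evaluate Δρ/ρ₀ = −αΔT + βΔS across each adjacent pair:
  11–99 m: −αΔT+βΔS = −(1.4 × 10⁻⁴)(-1.4)+(7.7 × 10⁻⁴)(+0.67) = 7.1 × 10⁻⁴ → stable
  99–160 m: −αΔT+βΔS = −(1.4 × 10⁻⁴)(-4.2)+(7.7 × 10⁻⁴)(-0.16) = 4.6 × 10⁻⁴ → stable
  160–213 m: −αΔT+βΔS = −(1.4 × 10⁻⁴)(-5.6)+(7.7 × 10⁻⁴)(-0.75) = 2.1 × 10⁻⁴ → stable
  213–244 m: −αΔT+βΔS = −(1.4 × 10⁻⁴)(+2.6)+(7.7 × 10⁻⁴)(+0.99) = 4.0 × 10⁻⁴ → stable
  244–251 m: −αΔT+βΔS = −(1.4 × 10⁻⁴)(-0.7)+(7.7 × 10⁻⁴)(-1.99) = -1.4 × 10⁻³ → UNSTABLE
The 244–251 m interval has Δρ < 0: lighter water underlies denser water.

244–251 m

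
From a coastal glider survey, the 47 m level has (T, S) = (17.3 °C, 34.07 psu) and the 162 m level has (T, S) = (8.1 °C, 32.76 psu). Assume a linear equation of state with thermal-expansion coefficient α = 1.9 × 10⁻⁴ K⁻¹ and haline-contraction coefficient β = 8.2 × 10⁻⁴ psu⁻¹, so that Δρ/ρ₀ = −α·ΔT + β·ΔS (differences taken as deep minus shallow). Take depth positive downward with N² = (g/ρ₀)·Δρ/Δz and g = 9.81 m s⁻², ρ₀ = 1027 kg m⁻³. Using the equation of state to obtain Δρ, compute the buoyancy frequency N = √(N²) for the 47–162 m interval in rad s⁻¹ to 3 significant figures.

ΔT = -9.2 K, ΔS = -1.31 psu (deep − shallow).
Δρ/ρ₀ = −αΔT + βΔS = 1.748 × 10⁻³ − 1.0742 × 10⁻³ = 6.738 × 10⁻⁴, so Δρ ≈ 0.6920 kg m⁻³.
N² = (g/ρ₀)·Δρ/Δz = g·(Δρ/ρ₀)/Δz = 9.81 × 6.738 × 10⁻⁴ / 115 = 5.7478 × 10⁻⁵ s⁻².
N = √(5.7478 × 10⁻⁵) = 7.5814 × 10⁻³ rad s⁻¹ ≈ 7.58 × 10⁻³ rad s⁻¹.

7.58 × 10⁻³ rad s⁻¹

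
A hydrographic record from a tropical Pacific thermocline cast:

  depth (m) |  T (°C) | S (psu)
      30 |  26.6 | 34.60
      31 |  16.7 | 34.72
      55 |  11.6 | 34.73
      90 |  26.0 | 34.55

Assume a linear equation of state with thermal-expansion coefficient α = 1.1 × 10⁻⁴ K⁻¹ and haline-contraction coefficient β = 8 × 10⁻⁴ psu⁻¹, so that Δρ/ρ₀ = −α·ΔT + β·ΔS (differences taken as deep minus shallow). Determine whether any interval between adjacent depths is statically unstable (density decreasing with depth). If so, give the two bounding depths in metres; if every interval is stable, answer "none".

55–90 m

Evaluate Δρ/ρ₀ = −αΔT + βΔS across each adjacent pair:
  30–31 m: −αΔT+βΔS = −(1.1 × 10⁻⁴)(-9.9)+(8 × 10⁻⁴)(+0.12) = 1.2 × 10⁻³ → stable
  31–55 m: −αΔT+βΔS = −(1.1 × 10⁻⁴)(-5.1)+(8 × 10⁻⁴)(+0.01) = 5.7 × 10⁻⁴ → stable
  55–90 m: −αΔT+βΔS = −(1.1 × 10⁻⁴)(+14.4)+(8 × 10⁻⁴)(-0.18) = -1.7 × 10⁻³ → UNSTABLE
The 55–90 m interval has Δρ < 0: lighter water underlies denser water.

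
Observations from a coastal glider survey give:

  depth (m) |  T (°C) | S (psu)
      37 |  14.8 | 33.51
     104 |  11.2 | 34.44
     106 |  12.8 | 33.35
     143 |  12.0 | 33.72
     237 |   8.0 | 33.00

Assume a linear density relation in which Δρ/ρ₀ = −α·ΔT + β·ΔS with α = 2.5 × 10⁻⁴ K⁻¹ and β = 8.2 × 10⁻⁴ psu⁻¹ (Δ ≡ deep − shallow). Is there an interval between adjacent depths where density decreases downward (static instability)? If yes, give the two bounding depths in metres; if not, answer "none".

104–106 m

Evaluate Δρ/ρ₀ = −αΔT + βΔS across each adjacent pair:
  37–104 m: −αΔT+βΔS = −(2.5 × 10⁻⁴)(-3.6)+(8.2 × 10⁻⁴)(+0.93) = 1.7 × 10⁻³ → stable
  104–106 m: −αΔT+βΔS = −(2.5 × 10⁻⁴)(+1.6)+(8.2 × 10⁻⁴)(-1.09) = -1.3 × 10⁻³ → UNSTABLE
  106–143 m: −αΔT+βΔS = −(2.5 × 10⁻⁴)(-0.8)+(8.2 × 10⁻⁴)(+0.37) = 5.0 × 10⁻⁴ → stable
  143–237 m: −αΔT+βΔS = −(2.5 × 10⁻⁴)(-4.0)+(8.2 × 10⁻⁴)(-0.72) = 4.1 × 10⁻⁴ → stable
The 104–106 m interval has Δρ < 0: lighter water underlies denser water.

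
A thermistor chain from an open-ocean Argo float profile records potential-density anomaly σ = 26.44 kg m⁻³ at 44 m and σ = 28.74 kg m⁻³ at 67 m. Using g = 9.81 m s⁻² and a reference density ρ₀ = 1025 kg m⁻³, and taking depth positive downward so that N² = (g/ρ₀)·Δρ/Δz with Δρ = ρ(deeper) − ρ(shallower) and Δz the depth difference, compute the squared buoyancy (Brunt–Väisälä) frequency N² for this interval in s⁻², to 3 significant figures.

Δρ = 1028.74 − 1026.44 = 2.30 kg m⁻³ over Δz = 67 − 44 = 23 m.
N² = (9.81/1025) × (2.30/23) = 9.5707 × 10⁻⁴ s⁻² ≈ 9.57 × 10⁻⁴ s⁻².

9.57 × 10⁻⁴ s⁻²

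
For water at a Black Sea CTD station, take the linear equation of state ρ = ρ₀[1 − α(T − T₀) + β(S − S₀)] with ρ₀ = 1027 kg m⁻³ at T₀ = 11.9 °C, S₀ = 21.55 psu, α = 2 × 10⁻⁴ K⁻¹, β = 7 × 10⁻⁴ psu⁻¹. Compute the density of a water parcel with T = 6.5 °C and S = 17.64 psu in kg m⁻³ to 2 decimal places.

T − T₀ = -5.4 K, S − S₀ = -3.91 psu.
Bracket = 1 − α·(-5.4) + β·(-3.91) = 1 + (-1.657 × 10⁻³) = 0.9983430.
ρ = 1027 × 0.9983430 = 1025.30 kg m⁻³.

1025.30 kg m⁻³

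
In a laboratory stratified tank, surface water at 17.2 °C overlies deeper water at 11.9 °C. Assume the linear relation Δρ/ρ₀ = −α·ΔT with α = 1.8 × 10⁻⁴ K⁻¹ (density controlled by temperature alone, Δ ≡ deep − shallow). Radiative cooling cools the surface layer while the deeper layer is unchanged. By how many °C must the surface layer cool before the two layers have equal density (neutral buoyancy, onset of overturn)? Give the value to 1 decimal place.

With temperature the only control, equal density requires T_surf′ = T_deep.
T_surf′ = 11.9 °C.
Cooling required: 17.2 − 11.9 = 5.3 °C.

5.3 °C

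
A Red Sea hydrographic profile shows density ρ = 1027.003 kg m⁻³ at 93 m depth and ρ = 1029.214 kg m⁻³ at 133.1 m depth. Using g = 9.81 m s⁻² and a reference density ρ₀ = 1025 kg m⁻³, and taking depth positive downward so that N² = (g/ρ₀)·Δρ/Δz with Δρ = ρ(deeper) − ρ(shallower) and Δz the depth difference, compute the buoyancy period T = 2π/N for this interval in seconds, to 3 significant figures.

274 s

Δρ = 1029.214 − 1027.003 = 2.211 kg m⁻³ over Δz = 133.1 − 93 = 40.1 m.
N² = (9.81/1025) × (2.211/40.1) = 5.2770 × 10⁻⁴ s⁻².
N = √(5.2770 × 10⁻⁴) = 0.022972 rad s⁻¹, so T = 2π/N = 273.51 s ≈ 274 s.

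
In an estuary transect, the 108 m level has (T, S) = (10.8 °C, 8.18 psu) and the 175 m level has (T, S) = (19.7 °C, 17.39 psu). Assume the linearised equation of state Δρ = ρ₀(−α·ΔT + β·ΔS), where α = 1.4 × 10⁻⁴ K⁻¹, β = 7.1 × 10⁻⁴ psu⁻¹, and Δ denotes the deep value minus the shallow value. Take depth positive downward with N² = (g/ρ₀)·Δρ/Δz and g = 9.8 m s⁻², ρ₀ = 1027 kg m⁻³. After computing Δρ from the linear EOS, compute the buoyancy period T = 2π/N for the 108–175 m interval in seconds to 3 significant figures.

226 s

ΔT = +8.9 K, ΔS = +9.21 psu (deep − shallow).
Δρ/ρ₀ = −αΔT + βΔS = -1.246 × 10⁻³ + 6.5391 × 10⁻³ = 5.2931 × 10⁻³, so Δρ ≈ 5.436 kg m⁻³.
N² = (g/ρ₀)·Δρ/Δz = g·(Δρ/ρ₀)/Δz = 9.8 × 5.2931 × 10⁻³ / 67 = 7.7421 × 10⁻⁴ s⁻².
N = √(7.7421 × 10⁻⁴) = 0.027825 rad s⁻¹ → T = 2π/N = 225.81 s ≈ 226 s.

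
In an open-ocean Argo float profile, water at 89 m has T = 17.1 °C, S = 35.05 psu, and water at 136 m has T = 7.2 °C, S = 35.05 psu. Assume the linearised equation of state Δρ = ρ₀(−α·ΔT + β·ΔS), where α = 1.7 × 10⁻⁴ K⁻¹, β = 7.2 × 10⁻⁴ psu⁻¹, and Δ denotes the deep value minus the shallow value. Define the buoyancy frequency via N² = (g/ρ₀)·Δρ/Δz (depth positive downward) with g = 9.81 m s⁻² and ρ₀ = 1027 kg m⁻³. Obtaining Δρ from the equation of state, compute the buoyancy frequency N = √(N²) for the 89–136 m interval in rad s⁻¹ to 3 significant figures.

ΔT = -9.9 K, ΔS = +0.00 psu (deep − shallow).
Δρ/ρ₀ = −αΔT + βΔS = 1.683 × 10⁻³ + 0 = 1.683 × 10⁻³, so Δρ ≈ 1.728 kg m⁻³.
N² = (g/ρ₀)·Δρ/Δz = g·(Δρ/ρ₀)/Δz = 9.81 × 1.683 × 10⁻³ / 47 = 3.5128 × 10⁻⁴ s⁻².
N = √(3.5128 × 10⁻⁴) = 0.018742 rad s⁻¹ ≈ 0.0187 rad s⁻¹.

0.0187 rad s⁻¹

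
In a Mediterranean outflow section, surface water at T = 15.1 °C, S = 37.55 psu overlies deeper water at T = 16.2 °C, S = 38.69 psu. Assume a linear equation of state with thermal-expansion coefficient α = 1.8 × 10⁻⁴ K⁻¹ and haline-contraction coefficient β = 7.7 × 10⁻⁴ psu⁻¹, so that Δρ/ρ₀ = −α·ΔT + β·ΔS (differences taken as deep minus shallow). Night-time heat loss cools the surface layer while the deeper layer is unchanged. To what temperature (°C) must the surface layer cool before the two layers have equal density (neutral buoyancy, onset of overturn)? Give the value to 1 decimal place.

Neutral buoyancy requires Δρ = 0, i.e. −α(T_deep − T_surf′) + β(S_deep − S_surf) = 0.
T_surf′ = T_deep − (β/α)·ΔS = 16.2 − (7.7 × 10⁻⁴/1.8 × 10⁻⁴)·(+1.14) = 11.323 °C.
Cooling required: 15.1 − (11.323) = 3.777 °C.

11.3 °C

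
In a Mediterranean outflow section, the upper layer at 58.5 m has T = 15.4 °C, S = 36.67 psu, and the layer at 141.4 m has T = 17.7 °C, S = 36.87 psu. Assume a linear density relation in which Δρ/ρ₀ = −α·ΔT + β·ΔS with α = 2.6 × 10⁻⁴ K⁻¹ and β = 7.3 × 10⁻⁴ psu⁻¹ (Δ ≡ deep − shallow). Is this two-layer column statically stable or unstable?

ΔT = 17.7 − 15.4 = +2.3 K and ΔS = 36.87 − 36.67 = +0.20 psu (deep − shallow).
−αΔT = -5.98 × 10⁻⁴; βΔS = 1.46 × 10⁻⁴; sum Δρ/ρ₀ = -4.52 × 10⁻⁴.
Δρ/ρ₀ < 0, so Δρ < 0: deeper water is lighter → statically unstable; the column would overturn.

unstable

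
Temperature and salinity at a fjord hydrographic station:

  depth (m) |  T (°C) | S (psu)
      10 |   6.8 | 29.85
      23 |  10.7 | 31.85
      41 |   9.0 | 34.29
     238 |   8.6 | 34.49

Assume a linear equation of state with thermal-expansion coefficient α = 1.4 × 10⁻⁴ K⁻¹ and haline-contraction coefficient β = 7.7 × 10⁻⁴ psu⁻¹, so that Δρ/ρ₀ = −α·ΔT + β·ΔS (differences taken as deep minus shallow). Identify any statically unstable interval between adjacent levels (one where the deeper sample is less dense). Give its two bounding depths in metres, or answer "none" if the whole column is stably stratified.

none

Evaluate Δρ/ρ₀ = −αΔT + βΔS across each adjacent pair:
  10–23 m: −αΔT+βΔS = −(1.4 × 10⁻⁴)(+3.9)+(7.7 × 10⁻⁴)(+2.00) = 9.9 × 10⁻⁴ → stable
  23–41 m: −αΔT+βΔS = −(1.4 × 10⁻⁴)(-1.7)+(7.7 × 10⁻⁴)(+2.44) = 2.1 × 10⁻³ → stable
  41–238 m: −αΔT+βΔS = −(1.4 × 10⁻⁴)(-0.4)+(7.7 × 10⁻⁴)(+0.20) = 2.1 × 10⁻⁴ → stable
Every interval has Δρ > 0: the column is stably stratified throughout.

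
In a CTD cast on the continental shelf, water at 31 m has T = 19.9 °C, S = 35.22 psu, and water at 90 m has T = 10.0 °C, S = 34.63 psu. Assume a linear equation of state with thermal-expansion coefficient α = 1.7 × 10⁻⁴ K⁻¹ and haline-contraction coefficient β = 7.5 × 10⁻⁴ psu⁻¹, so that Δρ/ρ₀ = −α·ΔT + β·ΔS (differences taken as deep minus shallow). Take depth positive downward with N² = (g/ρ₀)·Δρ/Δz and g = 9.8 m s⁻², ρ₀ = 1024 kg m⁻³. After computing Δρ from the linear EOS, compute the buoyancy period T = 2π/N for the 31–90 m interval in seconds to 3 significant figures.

438 s

ΔT = -9.9 K, ΔS = -0.59 psu (deep − shallow).
Δρ/ρ₀ = −αΔT + βΔS = 1.683 × 10⁻³ − 4.425 × 10⁻⁴ = 1.2405 × 10⁻³, so Δρ ≈ 1.270 kg m⁻³.
N² = (g/ρ₀)·Δρ/Δz = g·(Δρ/ρ₀)/Δz = 9.8 × 1.2405 × 10⁻³ / 59 = 2.0605 × 10⁻⁴ s⁻².
N = √(2.0605 × 10⁻⁴) = 0.014354 rad s⁻¹ → T = 2π/N = 437.73 s ≈ 438 s.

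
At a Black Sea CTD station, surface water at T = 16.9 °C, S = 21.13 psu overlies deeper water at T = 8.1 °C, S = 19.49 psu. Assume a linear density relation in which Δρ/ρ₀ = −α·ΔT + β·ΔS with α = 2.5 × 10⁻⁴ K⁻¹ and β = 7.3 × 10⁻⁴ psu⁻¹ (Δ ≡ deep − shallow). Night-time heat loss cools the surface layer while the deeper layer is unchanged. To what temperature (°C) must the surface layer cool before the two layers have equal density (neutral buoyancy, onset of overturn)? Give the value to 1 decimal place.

Neutral buoyancy requires Δρ = 0, i.e. −α(T_deep − T_surf′) + β(S_deep − S_surf) = 0.
T_surf′ = T_deep − (β/α)·ΔS = 8.1 − (7.3 × 10⁻⁴/2.5 × 10⁻⁴)·(-1.64) = 12.889 °C.
Cooling required: 16.9 − (12.889) = 4.011 °C.

12.9 °C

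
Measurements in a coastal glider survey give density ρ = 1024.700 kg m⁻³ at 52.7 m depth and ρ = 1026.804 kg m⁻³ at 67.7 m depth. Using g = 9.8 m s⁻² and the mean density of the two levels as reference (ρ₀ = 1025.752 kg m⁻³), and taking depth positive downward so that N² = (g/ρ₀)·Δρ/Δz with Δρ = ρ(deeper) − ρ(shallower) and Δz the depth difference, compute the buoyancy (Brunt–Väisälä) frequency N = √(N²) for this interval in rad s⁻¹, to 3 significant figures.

Δρ = 1026.804 − 1024.700 = 2.104 kg m⁻³ over Δz = 67.7 − 52.7 = 15 m.
N² = (9.8/1025.752) × (2.104/15) = 1.3401 × 10⁻³ s⁻².
N = √(1.3401 × 10⁻³) = 0.036607 rad s⁻¹ ≈ 0.0366 rad s⁻¹.

0.0366 rad s⁻¹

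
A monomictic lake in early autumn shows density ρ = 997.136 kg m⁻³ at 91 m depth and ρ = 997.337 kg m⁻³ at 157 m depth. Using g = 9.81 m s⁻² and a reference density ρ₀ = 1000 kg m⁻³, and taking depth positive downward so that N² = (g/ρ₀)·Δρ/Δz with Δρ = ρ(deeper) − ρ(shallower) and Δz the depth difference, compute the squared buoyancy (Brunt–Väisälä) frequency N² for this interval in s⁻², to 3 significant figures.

2.99 × 10⁻⁵ s⁻²

Δρ = 997.337 − 997.136 = 0.201 kg m⁻³ over Δz = 157 − 91 = 66 m.
N² = (9.81/1000) × (0.201/66) = 2.9876 × 10⁻⁵ s⁻² ≈ 2.99 × 10⁻⁵ s⁻².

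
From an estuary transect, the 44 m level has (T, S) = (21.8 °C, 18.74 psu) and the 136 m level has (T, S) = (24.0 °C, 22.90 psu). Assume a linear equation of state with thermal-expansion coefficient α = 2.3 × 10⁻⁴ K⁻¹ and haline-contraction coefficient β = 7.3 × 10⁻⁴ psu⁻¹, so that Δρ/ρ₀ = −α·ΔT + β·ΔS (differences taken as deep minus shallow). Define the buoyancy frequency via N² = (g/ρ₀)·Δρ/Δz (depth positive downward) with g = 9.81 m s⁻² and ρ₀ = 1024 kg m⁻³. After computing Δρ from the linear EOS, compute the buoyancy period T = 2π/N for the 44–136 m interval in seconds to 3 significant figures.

382 s

ΔT = +2.2 K, ΔS = +4.16 psu (deep − shallow).
Δρ/ρ₀ = −αΔT + βΔS = -5.06 × 10⁻⁴ + 3.0368 × 10⁻³ = 2.5308 × 10⁻³, so Δρ ≈ 2.592 kg m⁻³.
N² = (g/ρ₀)·Δρ/Δz = g·(Δρ/ρ₀)/Δz = 9.81 × 2.5308 × 10⁻³ / 92 = 2.6986 × 10⁻⁴ s⁻².
N = √(2.6986 × 10⁻⁴) = 0.016427 rad s⁻¹ → T = 2π/N = 382.49 s ≈ 382 s.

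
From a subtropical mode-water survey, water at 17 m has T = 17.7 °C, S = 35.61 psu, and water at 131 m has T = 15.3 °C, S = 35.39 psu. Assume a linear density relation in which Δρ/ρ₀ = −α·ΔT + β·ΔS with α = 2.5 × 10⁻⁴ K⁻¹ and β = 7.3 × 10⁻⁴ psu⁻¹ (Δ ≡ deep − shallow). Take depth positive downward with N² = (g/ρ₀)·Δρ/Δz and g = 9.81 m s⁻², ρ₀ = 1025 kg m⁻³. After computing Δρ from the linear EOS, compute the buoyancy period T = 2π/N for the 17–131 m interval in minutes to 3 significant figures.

17.0 min

ΔT = -2.4 K, ΔS = -0.22 psu (deep − shallow).
Δρ/ρ₀ = −αΔT + βΔS = 6.00 × 10⁻⁴ − 1.606 × 10⁻⁴ = 4.394 × 10⁻⁴, so Δρ ≈ 0.4504 kg m⁻³.
N² = (g/ρ₀)·Δρ/Δz = g·(Δρ/ρ₀)/Δz = 9.81 × 4.394 × 10⁻⁴ / 114 = 3.7812 × 10⁻⁵ s⁻².
N = √(3.7812 × 10⁻⁵) = 6.1491 × 10⁻³ rad s⁻¹ → T = 2π/N = 1.0218 × 10³ s = 17.030 min ≈ 17.0 min.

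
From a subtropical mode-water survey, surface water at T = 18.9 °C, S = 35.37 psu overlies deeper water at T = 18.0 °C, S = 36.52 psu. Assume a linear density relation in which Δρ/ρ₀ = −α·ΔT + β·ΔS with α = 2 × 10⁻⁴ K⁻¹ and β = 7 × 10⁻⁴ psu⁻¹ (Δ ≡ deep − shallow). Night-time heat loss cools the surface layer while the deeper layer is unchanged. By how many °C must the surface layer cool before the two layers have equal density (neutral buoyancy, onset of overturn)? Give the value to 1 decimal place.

4.9 °C

Neutral buoyancy requires Δρ = 0, i.e. −α(T_deep − T_surf′) + β(S_deep − S_surf) = 0.
T_surf′ = T_deep − (β/α)·ΔS = 18.0 − (7 × 10⁻⁴/2 × 10⁻⁴)·(+1.15) = 13.975 °C.
Cooling required: 18.9 − (13.975) = 4.925 °C.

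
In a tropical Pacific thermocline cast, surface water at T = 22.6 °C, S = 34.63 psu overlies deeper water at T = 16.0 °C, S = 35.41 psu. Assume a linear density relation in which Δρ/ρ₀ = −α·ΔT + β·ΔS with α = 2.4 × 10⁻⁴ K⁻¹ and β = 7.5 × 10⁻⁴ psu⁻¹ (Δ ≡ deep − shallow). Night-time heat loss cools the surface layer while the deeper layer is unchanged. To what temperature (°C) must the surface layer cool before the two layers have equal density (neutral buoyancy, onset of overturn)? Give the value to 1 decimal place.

Neutral buoyancy requires Δρ = 0, i.e. −α(T_deep − T_surf′) + β(S_deep − S_surf) = 0.
T_surf′ = T_deep − (β/α)·ΔS = 16.0 − (7.5 × 10⁻⁴/2.4 × 10⁻⁴)·(+0.78) = 13.562 °C.
Cooling required: 22.6 − (13.562) = 9.038 °C.

13.6 °C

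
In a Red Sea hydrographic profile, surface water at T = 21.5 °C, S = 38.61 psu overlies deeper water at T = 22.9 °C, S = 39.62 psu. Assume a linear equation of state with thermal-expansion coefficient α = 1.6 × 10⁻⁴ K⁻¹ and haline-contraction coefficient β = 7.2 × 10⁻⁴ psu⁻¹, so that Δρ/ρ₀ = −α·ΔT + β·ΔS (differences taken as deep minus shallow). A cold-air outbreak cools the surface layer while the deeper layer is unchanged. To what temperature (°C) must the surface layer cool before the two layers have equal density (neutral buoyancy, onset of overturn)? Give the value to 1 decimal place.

Neutral buoyancy requires Δρ = 0, i.e. −α(T_deep − T_surf′) + β(S_deep − S_surf) = 0.
T_surf′ = T_deep − (β/α)·ΔS = 22.9 − (7.2 × 10⁻⁴/1.6 × 10⁻⁴)·(+1.01) = 18.355 °C.
Cooling required: 21.5 − (18.355) = 3.145 °C.

18.4 °C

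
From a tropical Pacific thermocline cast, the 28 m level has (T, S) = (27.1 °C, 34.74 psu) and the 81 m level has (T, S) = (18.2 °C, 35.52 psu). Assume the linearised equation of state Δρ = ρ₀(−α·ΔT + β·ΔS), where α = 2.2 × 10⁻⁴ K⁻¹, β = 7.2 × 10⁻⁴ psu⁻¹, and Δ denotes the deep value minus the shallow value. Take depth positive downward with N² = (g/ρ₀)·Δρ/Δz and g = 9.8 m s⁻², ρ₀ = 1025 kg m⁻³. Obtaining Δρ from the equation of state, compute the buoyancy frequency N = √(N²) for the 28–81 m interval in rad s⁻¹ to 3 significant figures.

0.0216 rad s⁻¹

ΔT = -8.9 K, ΔS = +0.78 psu (deep − shallow).
Δρ/ρ₀ = −αΔT + βΔS = 1.958 × 10⁻³ + 5.616 × 10⁻⁴ = 2.5196 × 10⁻³, so Δρ ≈ 2.583 kg m⁻³.
N² = (g/ρ₀)·Δρ/Δz = g·(Δρ/ρ₀)/Δz = 9.8 × 2.5196 × 10⁻³ / 53 = 4.6589 × 10⁻⁴ s⁻².
N = √(4.6589 × 10⁻⁴) = 0.021584 rad s⁻¹ ≈ 0.0216 rad s⁻¹.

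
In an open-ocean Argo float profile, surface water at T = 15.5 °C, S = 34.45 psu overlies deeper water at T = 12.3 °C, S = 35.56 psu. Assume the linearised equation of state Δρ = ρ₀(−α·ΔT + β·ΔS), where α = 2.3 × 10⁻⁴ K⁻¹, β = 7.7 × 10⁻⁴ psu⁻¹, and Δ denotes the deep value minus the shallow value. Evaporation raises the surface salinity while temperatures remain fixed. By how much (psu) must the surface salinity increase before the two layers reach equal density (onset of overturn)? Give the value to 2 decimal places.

2.07 psu

Neutral buoyancy requires −α(T_deep − T_surf) + β(S_deep − S_surf′) = 0.
S_surf′ = S_deep − (α/β)·ΔT = 35.56 − (2.3 × 10⁻⁴/7.7 × 10⁻⁴)·(-3.2) = 36.5158 psu.
Increase required: 36.5158 − 34.45 = 2.0658 psu.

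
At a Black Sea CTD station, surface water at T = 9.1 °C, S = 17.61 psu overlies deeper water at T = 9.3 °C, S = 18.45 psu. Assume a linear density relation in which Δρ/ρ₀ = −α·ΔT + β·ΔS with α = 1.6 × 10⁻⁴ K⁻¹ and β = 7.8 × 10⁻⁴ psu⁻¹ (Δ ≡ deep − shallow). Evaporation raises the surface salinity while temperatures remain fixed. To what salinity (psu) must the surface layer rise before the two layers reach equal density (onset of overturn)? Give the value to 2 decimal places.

Neutral buoyancy requires −α(T_deep − T_surf) + β(S_deep − S_surf′) = 0.
S_surf′ = S_deep − (α/β)·ΔT = 18.45 − (1.6 × 10⁻⁴/7.8 × 10⁻⁴)·(+0.2) = 18.4090 psu.
Increase required: 18.4090 − 17.61 = 0.7990 psu.

18.41 psu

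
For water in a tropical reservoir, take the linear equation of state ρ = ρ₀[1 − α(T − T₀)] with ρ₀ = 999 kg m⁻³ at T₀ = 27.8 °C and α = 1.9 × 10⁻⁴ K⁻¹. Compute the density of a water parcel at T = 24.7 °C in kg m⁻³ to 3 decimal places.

T − T₀ = -3.1 K.
Bracket = 1 − α·(-3.1) = 1 + (5.89 × 10⁻⁴) = 1.0005890.
ρ = 999 × 1.0005890 = 999.588 kg m⁻³.

999.588 kg m⁻³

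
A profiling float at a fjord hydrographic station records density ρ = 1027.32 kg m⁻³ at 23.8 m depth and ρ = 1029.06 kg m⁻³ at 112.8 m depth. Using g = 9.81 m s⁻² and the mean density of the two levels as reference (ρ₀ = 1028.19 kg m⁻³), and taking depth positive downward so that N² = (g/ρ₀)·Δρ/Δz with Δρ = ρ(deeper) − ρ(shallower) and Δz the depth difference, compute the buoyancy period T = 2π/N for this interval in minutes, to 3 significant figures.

7.67 min

Δρ = 1029.06 − 1027.32 = 1.74 kg m⁻³ over Δz = 112.8 − 23.8 = 89 m.
N² = (9.81/1028.19) × (1.74/89) = 1.8653 × 10⁻⁴ s⁻².
N = √(1.8653 × 10⁻⁴) = 0.013658 rad s⁻¹, so T = 2π/N = 460.04 s = 7.6673 min ≈ 7.67 min.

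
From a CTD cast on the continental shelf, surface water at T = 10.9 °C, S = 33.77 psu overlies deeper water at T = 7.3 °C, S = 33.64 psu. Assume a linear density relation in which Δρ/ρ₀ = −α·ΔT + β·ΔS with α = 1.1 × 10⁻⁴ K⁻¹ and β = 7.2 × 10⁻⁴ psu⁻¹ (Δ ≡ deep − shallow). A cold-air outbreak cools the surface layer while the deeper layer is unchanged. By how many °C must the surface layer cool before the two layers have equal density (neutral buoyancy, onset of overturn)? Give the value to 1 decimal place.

2.7 °C

Neutral buoyancy requires Δρ = 0, i.e. −α(T_deep − T_surf′) + β(S_deep − S_surf) = 0.
T_surf′ = T_deep − (β/α)·ΔS = 7.3 − (7.2 × 10⁻⁴/1.1 × 10⁻⁴)·(-0.13) = 8.151 °C.
Cooling required: 10.9 − (8.151) = 2.749 °C.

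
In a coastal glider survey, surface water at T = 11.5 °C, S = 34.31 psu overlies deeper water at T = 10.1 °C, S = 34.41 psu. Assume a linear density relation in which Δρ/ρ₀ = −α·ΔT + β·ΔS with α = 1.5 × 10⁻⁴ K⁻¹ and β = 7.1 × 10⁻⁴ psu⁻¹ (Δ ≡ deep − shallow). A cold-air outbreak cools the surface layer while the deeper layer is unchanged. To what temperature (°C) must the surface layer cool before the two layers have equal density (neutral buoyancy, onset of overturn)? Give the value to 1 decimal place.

Neutral buoyancy requires Δρ = 0, i.e. −α(T_deep − T_surf′) + β(S_deep − S_surf) = 0.
T_surf′ = T_deep − (β/α)·ΔS = 10.1 − (7.1 × 10⁻⁴/1.5 × 10⁻⁴)·(+0.10) = 9.627 °C.
Cooling required: 11.5 − (9.627) = 1.873 °C.

9.6 °C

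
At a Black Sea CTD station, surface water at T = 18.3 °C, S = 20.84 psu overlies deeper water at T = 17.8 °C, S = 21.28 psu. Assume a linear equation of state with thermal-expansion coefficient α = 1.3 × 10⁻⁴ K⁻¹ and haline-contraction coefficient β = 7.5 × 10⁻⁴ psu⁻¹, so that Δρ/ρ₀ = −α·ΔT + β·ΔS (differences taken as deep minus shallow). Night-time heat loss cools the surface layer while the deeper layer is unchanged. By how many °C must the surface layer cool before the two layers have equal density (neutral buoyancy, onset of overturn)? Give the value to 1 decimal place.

Neutral buoyancy requires Δρ = 0, i.e. −α(T_deep − T_surf′) + β(S_deep − S_surf) = 0.
T_surf′ = T_deep − (β/α)·ΔS = 17.8 − (7.5 × 10⁻⁴/1.3 × 10⁻⁴)·(+0.44) = 15.262 °C.
Cooling required: 18.3 − (15.262) = 3.038 °C.

3.0 °C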